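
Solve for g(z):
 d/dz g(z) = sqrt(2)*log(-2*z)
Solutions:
 g(z) = C1 + sqrt(2)*z*log(-z) + sqrt(2)*z*(-1 + log(2))


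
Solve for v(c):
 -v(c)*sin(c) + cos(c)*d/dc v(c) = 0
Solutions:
 v(c) = C1/cos(c)


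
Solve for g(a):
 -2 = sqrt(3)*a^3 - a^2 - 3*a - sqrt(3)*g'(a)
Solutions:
 g(a) = C1 + a^4/4 - sqrt(3)*a^3/9 - sqrt(3)*a^2/2 + 2*sqrt(3)*a/3


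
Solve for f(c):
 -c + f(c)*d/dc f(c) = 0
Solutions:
 f(c) = -sqrt(C1 + c^2)
 f(c) = sqrt(C1 + c^2)


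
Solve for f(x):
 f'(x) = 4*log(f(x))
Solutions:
 li(f(x)) = C1 + 4*x


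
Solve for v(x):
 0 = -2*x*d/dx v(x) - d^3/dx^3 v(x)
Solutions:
 v(x) = C1 + Integral(C2*airyai(-2^(1/3)*x) + C3*airybi(-2^(1/3)*x), x)


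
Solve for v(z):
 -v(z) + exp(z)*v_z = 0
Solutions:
 v(z) = C1*exp(-exp(-z))


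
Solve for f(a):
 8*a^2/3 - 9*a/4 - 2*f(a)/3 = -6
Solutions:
 f(a) = 4*a^2 - 27*a/8 + 9


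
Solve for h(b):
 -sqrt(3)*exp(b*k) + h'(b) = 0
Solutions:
 h(b) = C1 + sqrt(3)*exp(b*k)/k


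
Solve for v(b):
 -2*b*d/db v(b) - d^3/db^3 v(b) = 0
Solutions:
 v(b) = C1 + Integral(C2*airyai(-2^(1/3)*b) + C3*airybi(-2^(1/3)*b), b)


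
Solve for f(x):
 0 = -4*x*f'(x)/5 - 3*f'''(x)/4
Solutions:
 f(x) = C1 + Integral(C2*airyai(-2*15^(2/3)*2^(1/3)*x/15) + C3*airybi(-2*15^(2/3)*2^(1/3)*x/15), x)


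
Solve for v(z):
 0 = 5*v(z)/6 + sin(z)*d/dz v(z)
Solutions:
 v(z) = C1*(cos(z) + 1)^(5/12)/(cos(z) - 1)^(5/12)


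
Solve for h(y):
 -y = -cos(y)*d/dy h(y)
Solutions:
 h(y) = C1 + Integral(y/cos(y), y)


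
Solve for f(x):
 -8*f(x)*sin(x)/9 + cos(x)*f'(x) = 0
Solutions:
 f(x) = C1/cos(x)^(8/9)


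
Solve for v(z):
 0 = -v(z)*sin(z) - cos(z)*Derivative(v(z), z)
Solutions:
 v(z) = C1*cos(z)


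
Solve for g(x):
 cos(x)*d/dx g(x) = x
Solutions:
 g(x) = C1 + Integral(x/cos(x), x)


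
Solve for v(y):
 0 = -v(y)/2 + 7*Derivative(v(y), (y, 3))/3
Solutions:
 v(y) = C3*exp(14^(2/3)*3^(1/3)*y/14) + (C1*sin(14^(2/3)*3^(5/6)*y/28) + C2*cos(14^(2/3)*3^(5/6)*y/28))*exp(-14^(2/3)*3^(1/3)*y/28)


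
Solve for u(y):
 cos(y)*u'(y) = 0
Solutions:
 u(y) = C1


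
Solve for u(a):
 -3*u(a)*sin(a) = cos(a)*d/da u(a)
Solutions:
 u(a) = C1*cos(a)^3


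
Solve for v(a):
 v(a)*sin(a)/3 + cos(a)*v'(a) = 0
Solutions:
 v(a) = C1*cos(a)^(1/3)


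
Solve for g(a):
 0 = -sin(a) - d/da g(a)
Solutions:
 g(a) = C1 + cos(a)


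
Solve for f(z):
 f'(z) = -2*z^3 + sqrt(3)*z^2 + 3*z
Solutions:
 f(z) = C1 - z^4/2 + sqrt(3)*z^3/3 + 3*z^2/2


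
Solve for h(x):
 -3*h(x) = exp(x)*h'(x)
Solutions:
 h(x) = C1*exp(3*exp(-x))


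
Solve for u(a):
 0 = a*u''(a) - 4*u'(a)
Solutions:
 u(a) = C1 + C2*a^5


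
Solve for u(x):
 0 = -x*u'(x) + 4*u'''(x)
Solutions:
 u(x) = C1 + Integral(C2*airyai(2^(1/3)*x/2) + C3*airybi(2^(1/3)*x/2), x)


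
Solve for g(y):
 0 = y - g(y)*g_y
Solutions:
 g(y) = -sqrt(C1 + y^2)
 g(y) = sqrt(C1 + y^2)


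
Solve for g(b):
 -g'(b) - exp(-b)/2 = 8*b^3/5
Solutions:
 g(b) = C1 - 2*b^4/5 + exp(-b)/2


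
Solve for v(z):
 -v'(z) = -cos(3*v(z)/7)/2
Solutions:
 -z/2 - 7*log(sin(3*v(z)/7) - 1)/6 + 7*log(sin(3*v(z)/7) + 1)/6 = C1


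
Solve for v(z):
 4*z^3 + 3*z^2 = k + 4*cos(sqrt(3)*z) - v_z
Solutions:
 v(z) = C1 + k*z - z^4 - z^3 + 4*sqrt(3)*sin(sqrt(3)*z)/3


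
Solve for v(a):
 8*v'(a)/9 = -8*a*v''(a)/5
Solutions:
 v(a) = C1 + C2*a^(4/9)


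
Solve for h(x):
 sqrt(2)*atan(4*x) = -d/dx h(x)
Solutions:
 h(x) = C1 - sqrt(2)*(x*atan(4*x) - log(16*x^2 + 1)/8)


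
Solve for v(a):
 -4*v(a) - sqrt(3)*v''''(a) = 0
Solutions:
 v(a) = (C1*sin(3^(7/8)*a/3) + C2*cos(3^(7/8)*a/3))*exp(-3^(7/8)*a/3) + (C3*sin(3^(7/8)*a/3) + C4*cos(3^(7/8)*a/3))*exp(3^(7/8)*a/3)


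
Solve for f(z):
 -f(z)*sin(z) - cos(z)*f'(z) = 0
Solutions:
 f(z) = C1*cos(z)


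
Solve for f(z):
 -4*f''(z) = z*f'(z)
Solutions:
 f(z) = C1 + C2*erf(sqrt(2)*z/4)


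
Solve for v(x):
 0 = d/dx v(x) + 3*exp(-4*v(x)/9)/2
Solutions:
 v(x) = 9*log(-I*(C1 - 2*x/3)^(1/4))
 v(x) = 9*log(I*(C1 - 2*x/3)^(1/4))
 v(x) = 9*log(-(C1 - 2*x/3)^(1/4))
 v(x) = 9*log(C1 - 2*x/3)/4


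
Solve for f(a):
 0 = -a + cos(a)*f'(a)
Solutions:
 f(a) = C1 + Integral(a/cos(a), a)


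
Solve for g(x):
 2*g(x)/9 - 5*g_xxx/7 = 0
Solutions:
 g(x) = C3*exp(1050^(1/3)*x/15) + (C1*sin(3^(5/6)*350^(1/3)*x/30) + C2*cos(3^(5/6)*350^(1/3)*x/30))*exp(-1050^(1/3)*x/30)


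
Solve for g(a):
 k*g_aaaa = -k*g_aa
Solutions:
 g(a) = C1 + C2*a + C3*sin(a) + C4*cos(a)


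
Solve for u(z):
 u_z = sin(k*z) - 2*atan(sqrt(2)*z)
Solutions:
 u(z) = C1 - 2*z*atan(sqrt(2)*z) + Piecewise((-cos(k*z)/k, Ne(k, 0)), (0, True)) + sqrt(2)*log(2*z^2 + 1)/2


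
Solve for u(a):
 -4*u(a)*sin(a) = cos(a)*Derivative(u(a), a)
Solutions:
 u(a) = C1*cos(a)^4


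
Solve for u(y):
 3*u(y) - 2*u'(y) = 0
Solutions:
 u(y) = C1*exp(3*y/2)


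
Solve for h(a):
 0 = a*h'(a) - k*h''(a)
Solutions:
 h(a) = C1 + C2*erf(sqrt(2)*a*sqrt(-1/k)/2)/sqrt(-1/k)


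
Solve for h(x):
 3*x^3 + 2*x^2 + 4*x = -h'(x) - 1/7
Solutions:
 h(x) = C1 - 3*x^4/4 - 2*x^3/3 - 2*x^2 - x/7


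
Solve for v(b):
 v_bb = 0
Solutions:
 v(b) = C1 + C2*b


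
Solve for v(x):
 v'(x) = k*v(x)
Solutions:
 v(x) = C1*exp(k*x)


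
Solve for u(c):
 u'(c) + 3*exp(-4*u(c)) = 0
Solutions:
 u(c) = log(-I*(C1 - 12*c)^(1/4))
 u(c) = log(I*(C1 - 12*c)^(1/4))
 u(c) = log(-(C1 - 12*c)^(1/4))
 u(c) = log(C1 - 12*c)/4


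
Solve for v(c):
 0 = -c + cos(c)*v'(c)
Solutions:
 v(c) = C1 + Integral(c/cos(c), c)


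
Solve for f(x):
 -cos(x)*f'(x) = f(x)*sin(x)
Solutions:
 f(x) = C1*cos(x)


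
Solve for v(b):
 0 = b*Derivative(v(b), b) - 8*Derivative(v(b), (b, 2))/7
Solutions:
 v(b) = C1 + C2*erfi(sqrt(7)*b/4)


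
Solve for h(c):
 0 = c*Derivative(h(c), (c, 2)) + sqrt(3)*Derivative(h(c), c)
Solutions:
 h(c) = C1 + C2*c^(1 - sqrt(3))


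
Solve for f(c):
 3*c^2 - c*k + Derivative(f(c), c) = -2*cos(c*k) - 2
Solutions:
 f(c) = C1 - c^3 + c^2*k/2 - 2*c - 2*sin(c*k)/k


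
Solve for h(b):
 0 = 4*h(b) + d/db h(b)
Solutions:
 h(b) = C1*exp(-4*b)


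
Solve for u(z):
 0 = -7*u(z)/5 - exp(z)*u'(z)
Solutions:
 u(z) = C1*exp(7*exp(-z)/5)


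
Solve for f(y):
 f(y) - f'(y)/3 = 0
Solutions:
 f(y) = C1*exp(3*y)


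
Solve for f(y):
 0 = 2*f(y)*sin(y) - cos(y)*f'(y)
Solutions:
 f(y) = C1/cos(y)^2


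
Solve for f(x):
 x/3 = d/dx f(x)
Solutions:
 f(x) = C1 + x^2/6


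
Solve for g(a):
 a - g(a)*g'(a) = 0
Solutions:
 g(a) = -sqrt(C1 + a^2)
 g(a) = sqrt(C1 + a^2)


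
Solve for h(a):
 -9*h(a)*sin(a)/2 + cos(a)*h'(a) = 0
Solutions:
 h(a) = C1/cos(a)^(9/2)


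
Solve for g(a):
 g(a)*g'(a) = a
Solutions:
 g(a) = -sqrt(C1 + a^2)
 g(a) = sqrt(C1 + a^2)


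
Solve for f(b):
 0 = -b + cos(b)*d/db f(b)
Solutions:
 f(b) = C1 + Integral(b/cos(b), b)


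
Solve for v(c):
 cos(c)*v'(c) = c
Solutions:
 v(c) = C1 + Integral(c/cos(c), c)


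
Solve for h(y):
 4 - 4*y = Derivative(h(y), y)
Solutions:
 h(y) = C1 - 2*y^2 + 4*y


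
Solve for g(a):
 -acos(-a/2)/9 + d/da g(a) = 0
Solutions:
 g(a) = C1 + a*acos(-a/2)/9 + sqrt(4 - a^2)/9


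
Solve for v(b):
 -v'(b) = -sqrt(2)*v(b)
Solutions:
 v(b) = C1*exp(sqrt(2)*b)


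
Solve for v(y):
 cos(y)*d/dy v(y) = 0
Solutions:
 v(y) = C1


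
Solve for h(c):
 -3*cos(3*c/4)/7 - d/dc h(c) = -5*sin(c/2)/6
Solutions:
 h(c) = C1 - 4*sin(3*c/4)/7 - 5*cos(c/2)/3


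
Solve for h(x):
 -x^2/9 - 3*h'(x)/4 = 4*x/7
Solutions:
 h(x) = C1 - 4*x^3/81 - 8*x^2/21


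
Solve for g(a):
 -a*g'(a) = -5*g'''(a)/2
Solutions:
 g(a) = C1 + Integral(C2*airyai(2^(1/3)*5^(2/3)*a/5) + C3*airybi(2^(1/3)*5^(2/3)*a/5), a)


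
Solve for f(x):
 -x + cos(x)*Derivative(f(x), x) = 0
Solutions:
 f(x) = C1 + Integral(x/cos(x), x)


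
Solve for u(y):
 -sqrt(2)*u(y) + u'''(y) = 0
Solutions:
 u(y) = C3*exp(2^(1/6)*y) + (C1*sin(2^(1/6)*sqrt(3)*y/2) + C2*cos(2^(1/6)*sqrt(3)*y/2))*exp(-2^(1/6)*y/2)


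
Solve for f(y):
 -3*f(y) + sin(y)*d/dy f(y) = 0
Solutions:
 f(y) = C1*(cos(y) - 1)^(3/2)/(cos(y) + 1)^(3/2)


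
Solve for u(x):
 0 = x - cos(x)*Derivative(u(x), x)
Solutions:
 u(x) = C1 + Integral(x/cos(x), x)


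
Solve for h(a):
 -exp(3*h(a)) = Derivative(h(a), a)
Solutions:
 h(a) = log((-3^(2/3) - 3*3^(1/6)*I)*(1/(C1 + a))^(1/3)/6)
 h(a) = log((-3^(2/3) + 3*3^(1/6)*I)*(1/(C1 + a))^(1/3)/6)
 h(a) = log(1/(C1 + 3*a))/3


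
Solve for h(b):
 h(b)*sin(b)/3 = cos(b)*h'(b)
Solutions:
 h(b) = C1/cos(b)^(1/3)


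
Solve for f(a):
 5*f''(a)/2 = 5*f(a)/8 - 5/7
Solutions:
 f(a) = C1*exp(-a/2) + C2*exp(a/2) + 8/7


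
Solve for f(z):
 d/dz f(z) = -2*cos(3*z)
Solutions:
 f(z) = C1 - 2*sin(3*z)/3


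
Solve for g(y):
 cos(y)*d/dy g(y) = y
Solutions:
 g(y) = C1 + Integral(y/cos(y), y)


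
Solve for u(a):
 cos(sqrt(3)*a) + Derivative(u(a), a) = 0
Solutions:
 u(a) = C1 - sqrt(3)*sin(sqrt(3)*a)/3


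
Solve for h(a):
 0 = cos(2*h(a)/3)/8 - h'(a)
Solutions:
 -a/8 - 3*log(sin(2*h(a)/3) - 1)/4 + 3*log(sin(2*h(a)/3) + 1)/4 = C1


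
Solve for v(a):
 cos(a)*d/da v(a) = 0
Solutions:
 v(a) = C1


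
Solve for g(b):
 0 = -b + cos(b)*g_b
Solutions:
 g(b) = C1 + Integral(b/cos(b), b)


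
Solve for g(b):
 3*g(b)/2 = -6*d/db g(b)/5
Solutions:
 g(b) = C1*exp(-5*b/4)


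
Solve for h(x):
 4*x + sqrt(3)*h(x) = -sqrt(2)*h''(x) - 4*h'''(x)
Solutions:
 h(x) = C1*exp(x*(-2*sqrt(2) + 2^(2/3)/(sqrt(2) + 108*sqrt(3) + sqrt(-2 + (sqrt(2) + 108*sqrt(3))^2))^(1/3) + 2^(1/3)*(sqrt(2) + 108*sqrt(3) + sqrt(-2 + (sqrt(2) + 108*sqrt(3))^2))^(1/3))/24)*sin(2^(1/3)*sqrt(3)*x*(-(sqrt(2) + 108*sqrt(3) + sqrt(-2 + (sqrt(2) + 108*sqrt(3))^2))^(1/3) + 2^(1/3)/(sqrt(2) + 108*sqrt(3) + sqrt(-2 + (sqrt(2) + 108*sqrt(3))^2))^(1/3))/24) + C2*exp(x*(-2*sqrt(2) + 2^(2/3)/(sqrt(2) + 108*sqrt(3) + sqrt(-2 + (sqrt(2) + 108*sqrt(3))^2))^(1/3) + 2^(1/3)*(sqrt(2) + 108*sqrt(3) + sqrt(-2 + (sqrt(2) + 108*sqrt(3))^2))^(1/3))/24)*cos(2^(1/3)*sqrt(3)*x*(-(sqrt(2) + 108*sqrt(3) + sqrt(-2 + (sqrt(2) + 108*sqrt(3))^2))^(1/3) + 2^(1/3)/(sqrt(2) + 108*sqrt(3) + sqrt(-2 + (sqrt(2) + 108*sqrt(3))^2))^(1/3))/24) + C3*exp(-x*(2^(2/3)/(sqrt(2) + 108*sqrt(3) + sqrt(-2 + (sqrt(2) + 108*sqrt(3))^2))^(1/3) + sqrt(2) + 2^(1/3)*(sqrt(2) + 108*sqrt(3) + sqrt(-2 + (sqrt(2) + 108*sqrt(3))^2))^(1/3))/12) - 4*sqrt(3)*x/3


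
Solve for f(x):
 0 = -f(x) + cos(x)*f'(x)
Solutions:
 f(x) = C1*sqrt(sin(x) + 1)/sqrt(sin(x) - 1)


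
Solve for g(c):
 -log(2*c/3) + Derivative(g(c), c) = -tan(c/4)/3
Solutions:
 g(c) = C1 + c*log(c) - c*log(3) - c + c*log(2) + 4*log(cos(c/4))/3


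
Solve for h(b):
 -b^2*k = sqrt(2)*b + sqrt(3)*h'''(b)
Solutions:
 h(b) = C1 + C2*b + C3*b^2 - sqrt(3)*b^5*k/180 - sqrt(6)*b^4/72


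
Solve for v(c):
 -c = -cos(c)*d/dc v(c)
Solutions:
 v(c) = C1 + Integral(c/cos(c), c)


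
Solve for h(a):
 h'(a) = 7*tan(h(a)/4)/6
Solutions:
 h(a) = -4*asin(C1*exp(7*a/24)) + 4*pi
 h(a) = 4*asin(C1*exp(7*a/24))


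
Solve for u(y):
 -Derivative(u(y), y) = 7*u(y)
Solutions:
 u(y) = C1*exp(-7*y)


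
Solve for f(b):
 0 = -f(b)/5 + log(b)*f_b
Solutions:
 f(b) = C1*exp(li(b)/5)


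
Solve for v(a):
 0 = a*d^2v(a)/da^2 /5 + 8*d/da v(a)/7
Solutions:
 v(a) = C1 + C2/a^(33/7)


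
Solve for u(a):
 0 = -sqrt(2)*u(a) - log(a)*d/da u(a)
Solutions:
 u(a) = C1*exp(-sqrt(2)*li(a))


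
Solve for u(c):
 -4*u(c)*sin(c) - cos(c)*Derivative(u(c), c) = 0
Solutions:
 u(c) = C1*cos(c)^4


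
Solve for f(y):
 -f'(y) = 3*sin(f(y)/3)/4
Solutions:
 3*y/4 + 3*log(cos(f(y)/3) - 1)/2 - 3*log(cos(f(y)/3) + 1)/2 = C1


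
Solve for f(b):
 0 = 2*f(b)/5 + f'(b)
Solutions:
 f(b) = C1*exp(-2*b/5)


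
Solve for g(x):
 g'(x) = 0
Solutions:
 g(x) = C1


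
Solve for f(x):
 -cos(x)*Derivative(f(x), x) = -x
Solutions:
 f(x) = C1 + Integral(x/cos(x), x)


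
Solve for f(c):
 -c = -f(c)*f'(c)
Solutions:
 f(c) = -sqrt(C1 + c^2)
 f(c) = sqrt(C1 + c^2)


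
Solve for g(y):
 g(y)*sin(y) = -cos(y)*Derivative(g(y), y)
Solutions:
 g(y) = C1*cos(y)


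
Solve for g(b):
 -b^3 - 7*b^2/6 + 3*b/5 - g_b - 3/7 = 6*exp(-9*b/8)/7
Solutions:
 g(b) = C1 - b^4/4 - 7*b^3/18 + 3*b^2/10 - 3*b/7 + 16*exp(-9*b/8)/21


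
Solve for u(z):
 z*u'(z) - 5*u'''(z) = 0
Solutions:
 u(z) = C1 + Integral(C2*airyai(5^(2/3)*z/5) + C3*airybi(5^(2/3)*z/5), z)


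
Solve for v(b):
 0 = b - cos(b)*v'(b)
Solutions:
 v(b) = C1 + Integral(b/cos(b), b)


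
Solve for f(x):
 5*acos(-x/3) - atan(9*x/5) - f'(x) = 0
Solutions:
 f(x) = C1 + 5*x*acos(-x/3) - x*atan(9*x/5) + 5*sqrt(9 - x^2) + 5*log(81*x^2 + 25)/18


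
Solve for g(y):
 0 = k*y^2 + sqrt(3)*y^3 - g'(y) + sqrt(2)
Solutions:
 g(y) = C1 + k*y^3/3 + sqrt(3)*y^4/4 + sqrt(2)*y


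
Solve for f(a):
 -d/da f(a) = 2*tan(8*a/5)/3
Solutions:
 f(a) = C1 + 5*log(cos(8*a/5))/12


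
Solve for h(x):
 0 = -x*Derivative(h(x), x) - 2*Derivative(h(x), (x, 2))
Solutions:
 h(x) = C1 + C2*erf(x/2)


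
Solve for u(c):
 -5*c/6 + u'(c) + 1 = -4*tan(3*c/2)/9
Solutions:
 u(c) = C1 + 5*c^2/12 - c + 8*log(cos(3*c/2))/27


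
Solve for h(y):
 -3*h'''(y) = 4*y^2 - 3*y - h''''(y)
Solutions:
 h(y) = C1 + C2*y + C3*y^2 + C4*exp(3*y) - y^5/45 + y^4/216 + y^3/162


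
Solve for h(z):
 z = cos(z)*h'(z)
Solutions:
 h(z) = C1 + Integral(z/cos(z), z)


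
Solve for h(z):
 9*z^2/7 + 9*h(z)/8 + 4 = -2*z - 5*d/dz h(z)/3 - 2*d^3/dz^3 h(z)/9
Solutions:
 h(z) = C1*exp(2^(1/3)*z*(-20*2^(1/3)/(81 + sqrt(22561))^(1/3) + (81 + sqrt(22561))^(1/3))/8)*sin(2^(1/3)*sqrt(3)*z*(20*2^(1/3)/(81 + sqrt(22561))^(1/3) + (81 + sqrt(22561))^(1/3))/8) + C2*exp(2^(1/3)*z*(-20*2^(1/3)/(81 + sqrt(22561))^(1/3) + (81 + sqrt(22561))^(1/3))/8)*cos(2^(1/3)*sqrt(3)*z*(20*2^(1/3)/(81 + sqrt(22561))^(1/3) + (81 + sqrt(22561))^(1/3))/8) + C3*exp(2^(1/3)*z*(-(81 + sqrt(22561))^(1/3)/4 + 5*2^(1/3)/(81 + sqrt(22561))^(1/3))) - 8*z^2/7 + 304*z/189 - 30304/5103


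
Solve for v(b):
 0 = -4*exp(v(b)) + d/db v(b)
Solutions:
 v(b) = log(-1/(C1 + 4*b))


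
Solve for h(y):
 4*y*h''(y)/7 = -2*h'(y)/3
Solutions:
 h(y) = C1 + C2/y^(1/6)


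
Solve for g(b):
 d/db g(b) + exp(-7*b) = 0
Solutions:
 g(b) = C1 + exp(-7*b)/7


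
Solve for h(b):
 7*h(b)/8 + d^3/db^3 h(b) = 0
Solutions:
 h(b) = C3*exp(-7^(1/3)*b/2) + (C1*sin(sqrt(3)*7^(1/3)*b/4) + C2*cos(sqrt(3)*7^(1/3)*b/4))*exp(7^(1/3)*b/4)


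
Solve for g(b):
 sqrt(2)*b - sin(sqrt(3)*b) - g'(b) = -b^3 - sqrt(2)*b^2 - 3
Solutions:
 g(b) = C1 + b^4/4 + sqrt(2)*b^3/3 + sqrt(2)*b^2/2 + 3*b + sqrt(3)*cos(sqrt(3)*b)/3


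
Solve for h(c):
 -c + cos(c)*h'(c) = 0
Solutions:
 h(c) = C1 + Integral(c/cos(c), c)


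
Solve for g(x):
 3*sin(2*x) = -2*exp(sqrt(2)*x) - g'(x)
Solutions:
 g(x) = C1 - sqrt(2)*exp(sqrt(2)*x) + 3*cos(2*x)/2


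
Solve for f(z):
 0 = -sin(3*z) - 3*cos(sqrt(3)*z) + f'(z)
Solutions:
 f(z) = C1 + sqrt(3)*sin(sqrt(3)*z) - cos(3*z)/3


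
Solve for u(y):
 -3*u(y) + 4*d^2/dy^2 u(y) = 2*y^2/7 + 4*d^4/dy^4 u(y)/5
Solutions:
 u(y) = C1*exp(-sqrt(2)*y*sqrt(5 - sqrt(10))/2) + C2*exp(sqrt(2)*y*sqrt(5 - sqrt(10))/2) + C3*exp(-sqrt(2)*y*sqrt(sqrt(10) + 5)/2) + C4*exp(sqrt(2)*y*sqrt(sqrt(10) + 5)/2) - 2*y^2/21 - 16/63


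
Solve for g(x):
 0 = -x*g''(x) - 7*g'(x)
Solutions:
 g(x) = C1 + C2/x^6


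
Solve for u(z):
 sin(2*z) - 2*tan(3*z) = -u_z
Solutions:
 u(z) = C1 - 2*log(cos(3*z))/3 + cos(2*z)/2


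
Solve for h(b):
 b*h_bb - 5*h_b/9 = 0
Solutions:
 h(b) = C1 + C2*b^(14/9)


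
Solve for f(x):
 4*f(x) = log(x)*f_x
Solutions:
 f(x) = C1*exp(4*li(x))


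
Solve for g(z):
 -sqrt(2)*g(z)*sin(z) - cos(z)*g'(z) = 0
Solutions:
 g(z) = C1*cos(z)^(sqrt(2))


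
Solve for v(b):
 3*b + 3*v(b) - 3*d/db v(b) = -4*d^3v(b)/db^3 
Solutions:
 v(b) = C1*exp(b*((2*sqrt(2) + 3)^(-1/3) + (2*sqrt(2) + 3)^(1/3))/4)*sin(sqrt(3)*b*(-(2*sqrt(2) + 3)^(1/3) + (2*sqrt(2) + 3)^(-1/3))/4) + C2*exp(b*((2*sqrt(2) + 3)^(-1/3) + (2*sqrt(2) + 3)^(1/3))/4)*cos(sqrt(3)*b*(-(2*sqrt(2) + 3)^(1/3) + (2*sqrt(2) + 3)^(-1/3))/4) + C3*exp(-b*((2*sqrt(2) + 3)^(-1/3) + (2*sqrt(2) + 3)^(1/3))/2) - b - 1


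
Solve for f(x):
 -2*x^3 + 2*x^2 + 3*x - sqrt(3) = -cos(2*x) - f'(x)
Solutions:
 f(x) = C1 + x^4/2 - 2*x^3/3 - 3*x^2/2 + sqrt(3)*x - sin(2*x)/2


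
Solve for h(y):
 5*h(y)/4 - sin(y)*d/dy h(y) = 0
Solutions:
 h(y) = C1*(cos(y) - 1)^(5/8)/(cos(y) + 1)^(5/8)


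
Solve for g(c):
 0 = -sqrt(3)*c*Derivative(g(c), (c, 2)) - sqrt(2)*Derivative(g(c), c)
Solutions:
 g(c) = C1 + C2*c^(1 - sqrt(6)/3)


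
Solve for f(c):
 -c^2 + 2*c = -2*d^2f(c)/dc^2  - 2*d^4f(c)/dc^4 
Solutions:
 f(c) = C1 + C2*c + C3*sin(c) + C4*cos(c) + c^4/24 - c^3/6 - c^2/2


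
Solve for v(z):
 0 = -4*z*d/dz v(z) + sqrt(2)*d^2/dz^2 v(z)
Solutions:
 v(z) = C1 + C2*erfi(2^(1/4)*z)


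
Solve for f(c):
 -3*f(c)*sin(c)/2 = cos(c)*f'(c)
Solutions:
 f(c) = C1*cos(c)^(3/2)


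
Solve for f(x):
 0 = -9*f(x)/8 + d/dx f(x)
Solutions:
 f(x) = C1*exp(9*x/8)


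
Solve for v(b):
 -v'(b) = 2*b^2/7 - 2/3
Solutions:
 v(b) = C1 - 2*b^3/21 + 2*b/3


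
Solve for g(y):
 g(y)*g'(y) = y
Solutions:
 g(y) = -sqrt(C1 + y^2)
 g(y) = sqrt(C1 + y^2)


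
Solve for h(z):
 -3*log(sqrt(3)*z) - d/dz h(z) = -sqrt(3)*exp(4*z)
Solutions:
 h(z) = C1 - 3*z*log(z) + z*(3 - 3*log(3)/2) + sqrt(3)*exp(4*z)/4


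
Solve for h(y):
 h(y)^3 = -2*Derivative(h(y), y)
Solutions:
 h(y) = -sqrt(-1/(C1 - y))
 h(y) = sqrt(-1/(C1 - y))


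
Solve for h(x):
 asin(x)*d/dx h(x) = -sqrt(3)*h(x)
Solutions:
 h(x) = C1*exp(-sqrt(3)*Integral(1/asin(x), x))


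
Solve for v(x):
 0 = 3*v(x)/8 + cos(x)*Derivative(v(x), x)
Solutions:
 v(x) = C1*(sin(x) - 1)^(3/16)/(sin(x) + 1)^(3/16)


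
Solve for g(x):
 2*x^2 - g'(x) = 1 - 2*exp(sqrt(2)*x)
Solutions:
 g(x) = C1 + 2*x^3/3 - x + sqrt(2)*exp(sqrt(2)*x)


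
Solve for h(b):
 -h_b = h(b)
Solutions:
 h(b) = C1*exp(-b)


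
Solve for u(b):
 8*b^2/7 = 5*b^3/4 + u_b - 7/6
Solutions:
 u(b) = C1 - 5*b^4/16 + 8*b^3/21 + 7*b/6


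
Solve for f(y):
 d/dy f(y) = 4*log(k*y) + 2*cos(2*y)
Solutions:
 f(y) = C1 + 4*y*log(k*y) - 4*y + sin(2*y)


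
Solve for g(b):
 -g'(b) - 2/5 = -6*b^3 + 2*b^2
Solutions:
 g(b) = C1 + 3*b^4/2 - 2*b^3/3 - 2*b/5


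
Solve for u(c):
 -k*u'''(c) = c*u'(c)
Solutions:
 u(c) = C1 + Integral(C2*airyai(c*(-1/k)^(1/3)) + C3*airybi(c*(-1/k)^(1/3)), c)


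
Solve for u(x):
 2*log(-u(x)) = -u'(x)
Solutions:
 -li(-u(x)) = C1 - 2*x


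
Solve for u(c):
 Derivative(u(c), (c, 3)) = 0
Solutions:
 u(c) = C1 + C2*c + C3*c^2


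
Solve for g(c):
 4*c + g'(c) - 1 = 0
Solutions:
 g(c) = C1 - 2*c^2 + c


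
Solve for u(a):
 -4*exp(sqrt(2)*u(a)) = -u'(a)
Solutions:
 u(a) = sqrt(2)*(2*log(-1/(C1 + 4*a)) - log(2))/4


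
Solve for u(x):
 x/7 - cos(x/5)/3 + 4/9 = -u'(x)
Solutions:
 u(x) = C1 - x^2/14 - 4*x/9 + 5*sin(x/5)/3


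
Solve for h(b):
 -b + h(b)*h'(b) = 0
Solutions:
 h(b) = -sqrt(C1 + b^2)
 h(b) = sqrt(C1 + b^2)


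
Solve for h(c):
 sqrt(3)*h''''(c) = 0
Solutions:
 h(c) = C1 + C2*c + C3*c^2 + C4*c^3


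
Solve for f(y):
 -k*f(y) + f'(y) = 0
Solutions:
 f(y) = C1*exp(k*y)


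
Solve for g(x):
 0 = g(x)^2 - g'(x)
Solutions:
 g(x) = -1/(C1 + x)


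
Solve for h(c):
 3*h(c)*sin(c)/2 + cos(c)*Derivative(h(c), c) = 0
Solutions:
 h(c) = C1*cos(c)^(3/2)


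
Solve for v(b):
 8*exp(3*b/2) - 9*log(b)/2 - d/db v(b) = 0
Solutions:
 v(b) = C1 - 9*b*log(b)/2 + 9*b/2 + 16*exp(3*b/2)/3


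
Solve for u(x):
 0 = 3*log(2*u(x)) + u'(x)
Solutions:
 Integral(1/(log(_y) + log(2)), (_y, u(x)))/3 = C1 - x


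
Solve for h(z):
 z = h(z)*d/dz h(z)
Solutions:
 h(z) = -sqrt(C1 + z^2)
 h(z) = sqrt(C1 + z^2)


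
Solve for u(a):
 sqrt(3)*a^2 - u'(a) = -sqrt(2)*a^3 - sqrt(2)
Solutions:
 u(a) = C1 + sqrt(2)*a^4/4 + sqrt(3)*a^3/3 + sqrt(2)*a


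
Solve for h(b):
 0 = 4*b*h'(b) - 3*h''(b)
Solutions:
 h(b) = C1 + C2*erfi(sqrt(6)*b/3)


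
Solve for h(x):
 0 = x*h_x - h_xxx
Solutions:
 h(x) = C1 + Integral(C2*airyai(x) + C3*airybi(x), x)


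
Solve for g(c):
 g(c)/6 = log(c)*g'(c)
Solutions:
 g(c) = C1*exp(li(c)/6)


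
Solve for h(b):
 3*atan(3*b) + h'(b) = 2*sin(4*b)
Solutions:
 h(b) = C1 - 3*b*atan(3*b) + log(9*b^2 + 1)/2 - cos(4*b)/2


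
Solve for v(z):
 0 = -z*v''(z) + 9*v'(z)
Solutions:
 v(z) = C1 + C2*z^10


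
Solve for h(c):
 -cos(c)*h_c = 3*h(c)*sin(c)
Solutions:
 h(c) = C1*cos(c)^3


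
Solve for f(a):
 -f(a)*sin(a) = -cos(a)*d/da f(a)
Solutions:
 f(a) = C1/cos(a)


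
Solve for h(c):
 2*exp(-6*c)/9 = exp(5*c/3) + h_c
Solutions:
 h(c) = C1 - 3*exp(5*c/3)/5 - exp(-6*c)/27


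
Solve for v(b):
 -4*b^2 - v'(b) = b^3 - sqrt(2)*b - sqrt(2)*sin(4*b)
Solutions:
 v(b) = C1 - b^4/4 - 4*b^3/3 + sqrt(2)*b^2/2 - sqrt(2)*cos(4*b)/4


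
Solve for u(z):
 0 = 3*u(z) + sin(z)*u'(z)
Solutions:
 u(z) = C1*(cos(z) + 1)^(3/2)/(cos(z) - 1)^(3/2)


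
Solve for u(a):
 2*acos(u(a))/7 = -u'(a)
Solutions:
 Integral(1/acos(_y), (_y, u(a))) = C1 - 2*a/7


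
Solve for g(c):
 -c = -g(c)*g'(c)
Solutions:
 g(c) = -sqrt(C1 + c^2)
 g(c) = sqrt(C1 + c^2)


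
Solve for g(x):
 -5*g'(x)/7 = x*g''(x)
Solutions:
 g(x) = C1 + C2*x^(2/7)


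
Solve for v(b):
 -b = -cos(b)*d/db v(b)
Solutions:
 v(b) = C1 + Integral(b/cos(b), b)


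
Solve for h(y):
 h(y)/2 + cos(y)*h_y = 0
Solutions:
 h(y) = C1*(sin(y) - 1)^(1/4)/(sin(y) + 1)^(1/4)


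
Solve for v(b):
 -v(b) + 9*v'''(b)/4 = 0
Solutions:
 v(b) = C3*exp(2^(2/3)*3^(1/3)*b/3) + (C1*sin(2^(2/3)*3^(5/6)*b/6) + C2*cos(2^(2/3)*3^(5/6)*b/6))*exp(-2^(2/3)*3^(1/3)*b/6)


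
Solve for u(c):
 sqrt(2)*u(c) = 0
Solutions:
 u(c) = 0


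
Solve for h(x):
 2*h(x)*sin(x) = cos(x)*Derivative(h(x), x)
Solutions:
 h(x) = C1/cos(x)^2


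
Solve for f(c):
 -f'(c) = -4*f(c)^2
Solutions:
 f(c) = -1/(C1 + 4*c)


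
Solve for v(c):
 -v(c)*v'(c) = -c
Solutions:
 v(c) = -sqrt(C1 + c^2)
 v(c) = sqrt(C1 + c^2)


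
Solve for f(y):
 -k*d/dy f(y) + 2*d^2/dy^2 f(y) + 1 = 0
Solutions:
 f(y) = C1 + C2*exp(k*y/2) + y/k


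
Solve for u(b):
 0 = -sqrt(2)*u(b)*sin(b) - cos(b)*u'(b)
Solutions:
 u(b) = C1*cos(b)^(sqrt(2))


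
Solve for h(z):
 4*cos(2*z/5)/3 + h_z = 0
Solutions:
 h(z) = C1 - 10*sin(2*z/5)/3


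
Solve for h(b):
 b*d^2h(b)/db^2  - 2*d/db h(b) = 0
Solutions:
 h(b) = C1 + C2*b^3


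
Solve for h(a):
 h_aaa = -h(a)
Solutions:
 h(a) = C3*exp(-a) + (C1*sin(sqrt(3)*a/2) + C2*cos(sqrt(3)*a/2))*exp(a/2)


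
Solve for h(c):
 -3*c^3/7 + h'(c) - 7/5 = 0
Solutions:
 h(c) = C1 + 3*c^4/28 + 7*c/5


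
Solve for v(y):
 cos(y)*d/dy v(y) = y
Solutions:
 v(y) = C1 + Integral(y/cos(y), y)


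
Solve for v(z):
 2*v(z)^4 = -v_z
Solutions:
 v(z) = (-3^(2/3) - 3*3^(1/6)*I)*(1/(C1 + 2*z))^(1/3)/6
 v(z) = (-3^(2/3) + 3*3^(1/6)*I)*(1/(C1 + 2*z))^(1/3)/6
 v(z) = (1/(C1 + 6*z))^(1/3)


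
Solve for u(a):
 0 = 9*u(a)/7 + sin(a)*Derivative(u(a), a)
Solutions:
 u(a) = C1*(cos(a) + 1)^(9/14)/(cos(a) - 1)^(9/14)


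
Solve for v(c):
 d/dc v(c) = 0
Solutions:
 v(c) = C1


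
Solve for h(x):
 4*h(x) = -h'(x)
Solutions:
 h(x) = C1*exp(-4*x)


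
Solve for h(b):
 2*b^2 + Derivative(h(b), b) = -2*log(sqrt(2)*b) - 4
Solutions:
 h(b) = C1 - 2*b^3/3 - 2*b*log(b) - 2*b - b*log(2)


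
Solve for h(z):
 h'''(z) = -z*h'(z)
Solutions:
 h(z) = C1 + Integral(C2*airyai(-z) + C3*airybi(-z), z)


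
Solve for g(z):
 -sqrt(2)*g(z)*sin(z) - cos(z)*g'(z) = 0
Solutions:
 g(z) = C1*cos(z)^(sqrt(2))


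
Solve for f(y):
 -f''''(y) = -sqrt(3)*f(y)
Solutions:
 f(y) = C1*exp(-3^(1/8)*y) + C2*exp(3^(1/8)*y) + C3*sin(3^(1/8)*y) + C4*cos(3^(1/8)*y)


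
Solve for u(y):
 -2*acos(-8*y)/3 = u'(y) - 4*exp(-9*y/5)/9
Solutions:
 u(y) = C1 - 2*y*acos(-8*y)/3 - sqrt(1 - 64*y^2)/12 - 20*exp(-9*y/5)/81


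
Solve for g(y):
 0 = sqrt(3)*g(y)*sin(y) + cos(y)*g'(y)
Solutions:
 g(y) = C1*cos(y)^(sqrt(3))


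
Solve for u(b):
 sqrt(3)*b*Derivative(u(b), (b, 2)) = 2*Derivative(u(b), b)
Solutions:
 u(b) = C1 + C2*b^(1 + 2*sqrt(3)/3)


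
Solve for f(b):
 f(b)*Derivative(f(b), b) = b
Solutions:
 f(b) = -sqrt(C1 + b^2)
 f(b) = sqrt(C1 + b^2)


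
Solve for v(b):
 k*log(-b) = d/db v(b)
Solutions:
 v(b) = C1 + b*k*log(-b) - b*k


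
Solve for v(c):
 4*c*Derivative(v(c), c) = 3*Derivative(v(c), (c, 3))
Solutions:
 v(c) = C1 + Integral(C2*airyai(6^(2/3)*c/3) + C3*airybi(6^(2/3)*c/3), c)


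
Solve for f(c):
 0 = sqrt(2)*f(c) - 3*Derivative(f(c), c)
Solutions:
 f(c) = C1*exp(sqrt(2)*c/3)


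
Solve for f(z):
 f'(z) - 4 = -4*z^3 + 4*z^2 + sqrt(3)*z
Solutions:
 f(z) = C1 - z^4 + 4*z^3/3 + sqrt(3)*z^2/2 + 4*z


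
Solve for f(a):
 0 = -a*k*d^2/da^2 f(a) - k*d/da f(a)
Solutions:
 f(a) = C1 + C2*log(a)


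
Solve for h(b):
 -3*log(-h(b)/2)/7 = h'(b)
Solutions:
 7*Integral(1/(log(-_y) - log(2)), (_y, h(b)))/3 = C1 - b


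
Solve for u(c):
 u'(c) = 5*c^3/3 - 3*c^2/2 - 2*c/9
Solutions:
 u(c) = C1 + 5*c^4/12 - c^3/2 - c^2/9


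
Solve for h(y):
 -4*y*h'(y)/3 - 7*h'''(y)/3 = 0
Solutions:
 h(y) = C1 + Integral(C2*airyai(-14^(2/3)*y/7) + C3*airybi(-14^(2/3)*y/7), y)


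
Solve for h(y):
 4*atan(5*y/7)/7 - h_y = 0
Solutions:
 h(y) = C1 + 4*y*atan(5*y/7)/7 - 2*log(25*y^2 + 49)/5


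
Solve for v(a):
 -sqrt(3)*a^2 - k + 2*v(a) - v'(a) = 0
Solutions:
 v(a) = C1*exp(2*a) + sqrt(3)*a^2/2 + sqrt(3)*a/2 + k/2 + sqrt(3)/4


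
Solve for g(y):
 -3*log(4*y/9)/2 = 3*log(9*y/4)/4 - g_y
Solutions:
 g(y) = C1 + 9*y*log(y)/4 - 9*y/4 - 3*y*log(3)/2 + 3*y*log(2)/2


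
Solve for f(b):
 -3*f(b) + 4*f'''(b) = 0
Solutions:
 f(b) = C3*exp(6^(1/3)*b/2) + (C1*sin(2^(1/3)*3^(5/6)*b/4) + C2*cos(2^(1/3)*3^(5/6)*b/4))*exp(-6^(1/3)*b/4)


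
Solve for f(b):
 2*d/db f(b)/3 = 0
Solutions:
 f(b) = C1


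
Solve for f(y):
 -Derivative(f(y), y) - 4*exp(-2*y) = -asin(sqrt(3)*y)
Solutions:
 f(y) = C1 + y*asin(sqrt(3)*y) + sqrt(3)*sqrt(1 - 3*y^2)/3 + 2*exp(-2*y)


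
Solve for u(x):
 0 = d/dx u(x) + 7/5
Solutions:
 u(x) = C1 - 7*x/5


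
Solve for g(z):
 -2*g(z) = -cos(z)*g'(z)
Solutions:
 g(z) = C1*(sin(z) + 1)/(sin(z) - 1)


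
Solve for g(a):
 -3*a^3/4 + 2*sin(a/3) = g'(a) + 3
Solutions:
 g(a) = C1 - 3*a^4/16 - 3*a - 6*cos(a/3)


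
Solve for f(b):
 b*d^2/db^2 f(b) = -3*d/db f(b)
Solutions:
 f(b) = C1 + C2/b^2


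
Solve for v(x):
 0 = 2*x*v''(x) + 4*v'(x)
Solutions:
 v(x) = C1 + C2/x


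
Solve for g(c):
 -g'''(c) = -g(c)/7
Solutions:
 g(c) = C3*exp(7^(2/3)*c/7) + (C1*sin(sqrt(3)*7^(2/3)*c/14) + C2*cos(sqrt(3)*7^(2/3)*c/14))*exp(-7^(2/3)*c/14)


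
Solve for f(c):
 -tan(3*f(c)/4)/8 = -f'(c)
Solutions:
 f(c) = -4*asin(C1*exp(3*c/32))/3 + 4*pi/3
 f(c) = 4*asin(C1*exp(3*c/32))/3


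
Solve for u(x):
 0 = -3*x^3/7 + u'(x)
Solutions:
 u(x) = C1 + 3*x^4/28


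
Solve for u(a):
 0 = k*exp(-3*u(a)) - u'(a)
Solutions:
 u(a) = log(C1 + 3*a*k)/3
 u(a) = log((-3^(1/3) - 3^(5/6)*I)*(C1 + a*k)^(1/3)/2)
 u(a) = log((-3^(1/3) + 3^(5/6)*I)*(C1 + a*k)^(1/3)/2)


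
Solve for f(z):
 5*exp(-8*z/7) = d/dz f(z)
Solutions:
 f(z) = C1 - 35*exp(-8*z/7)/8


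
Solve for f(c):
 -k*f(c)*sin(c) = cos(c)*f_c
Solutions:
 f(c) = C1*exp(k*log(cos(c)))


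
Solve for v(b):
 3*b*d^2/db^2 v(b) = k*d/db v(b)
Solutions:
 v(b) = C1 + b^(re(k)/3 + 1)*(C2*sin(log(b)*Abs(im(k))/3) + C3*cos(log(b)*im(k)/3))


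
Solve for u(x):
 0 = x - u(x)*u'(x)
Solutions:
 u(x) = -sqrt(C1 + x^2)
 u(x) = sqrt(C1 + x^2)


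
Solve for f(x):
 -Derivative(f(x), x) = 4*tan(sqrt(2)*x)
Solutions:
 f(x) = C1 + 2*sqrt(2)*log(cos(sqrt(2)*x))


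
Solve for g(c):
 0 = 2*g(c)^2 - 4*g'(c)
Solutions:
 g(c) = -2/(C1 + c)


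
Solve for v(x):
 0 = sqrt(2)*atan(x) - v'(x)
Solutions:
 v(x) = C1 + sqrt(2)*(x*atan(x) - log(x^2 + 1)/2)


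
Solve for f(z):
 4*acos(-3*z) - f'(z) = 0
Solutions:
 f(z) = C1 + 4*z*acos(-3*z) + 4*sqrt(1 - 9*z^2)/3


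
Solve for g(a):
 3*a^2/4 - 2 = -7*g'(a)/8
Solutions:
 g(a) = C1 - 2*a^3/7 + 16*a/7


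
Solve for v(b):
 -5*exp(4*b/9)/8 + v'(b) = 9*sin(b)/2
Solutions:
 v(b) = C1 + 45*exp(4*b/9)/32 - 9*cos(b)/2


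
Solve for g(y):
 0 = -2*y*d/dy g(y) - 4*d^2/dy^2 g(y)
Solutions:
 g(y) = C1 + C2*erf(y/2)


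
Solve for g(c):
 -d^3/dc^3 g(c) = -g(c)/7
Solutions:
 g(c) = C3*exp(7^(2/3)*c/7) + (C1*sin(sqrt(3)*7^(2/3)*c/14) + C2*cos(sqrt(3)*7^(2/3)*c/14))*exp(-7^(2/3)*c/14)


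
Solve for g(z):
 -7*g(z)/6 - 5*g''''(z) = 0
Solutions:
 g(z) = (C1*sin(14^(1/4)*15^(3/4)*z/30) + C2*cos(14^(1/4)*15^(3/4)*z/30))*exp(-14^(1/4)*15^(3/4)*z/30) + (C3*sin(14^(1/4)*15^(3/4)*z/30) + C4*cos(14^(1/4)*15^(3/4)*z/30))*exp(14^(1/4)*15^(3/4)*z/30)


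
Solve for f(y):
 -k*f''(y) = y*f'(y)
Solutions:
 f(y) = C1 + C2*sqrt(k)*erf(sqrt(2)*y*sqrt(1/k)/2)


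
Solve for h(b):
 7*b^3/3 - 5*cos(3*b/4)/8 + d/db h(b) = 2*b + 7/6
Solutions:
 h(b) = C1 - 7*b^4/12 + b^2 + 7*b/6 + 5*sin(3*b/4)/6


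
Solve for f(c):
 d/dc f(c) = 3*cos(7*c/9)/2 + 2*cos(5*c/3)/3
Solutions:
 f(c) = C1 + 27*sin(7*c/9)/14 + 2*sin(5*c/3)/5


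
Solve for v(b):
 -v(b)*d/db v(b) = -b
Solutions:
 v(b) = -sqrt(C1 + b^2)
 v(b) = sqrt(C1 + b^2)


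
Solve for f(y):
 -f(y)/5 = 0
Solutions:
 f(y) = 0


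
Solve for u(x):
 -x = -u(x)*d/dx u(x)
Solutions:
 u(x) = -sqrt(C1 + x^2)
 u(x) = sqrt(C1 + x^2)


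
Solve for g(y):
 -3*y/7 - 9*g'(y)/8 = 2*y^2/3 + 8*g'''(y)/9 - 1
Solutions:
 g(y) = C1 + C2*sin(9*y/8) + C3*cos(9*y/8) - 16*y^3/81 - 4*y^2/21 + 3992*y/2187


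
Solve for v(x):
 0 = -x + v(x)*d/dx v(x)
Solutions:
 v(x) = -sqrt(C1 + x^2)
 v(x) = sqrt(C1 + x^2)


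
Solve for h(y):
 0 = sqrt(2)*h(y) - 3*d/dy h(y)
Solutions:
 h(y) = C1*exp(sqrt(2)*y/3)


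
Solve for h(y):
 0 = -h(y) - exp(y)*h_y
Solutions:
 h(y) = C1*exp(exp(-y))


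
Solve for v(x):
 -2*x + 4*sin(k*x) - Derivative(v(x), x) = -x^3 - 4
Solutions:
 v(x) = C1 + x^4/4 - x^2 + 4*x - 4*cos(k*x)/k


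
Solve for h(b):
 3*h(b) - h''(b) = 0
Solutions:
 h(b) = C1*exp(-sqrt(3)*b) + C2*exp(sqrt(3)*b)


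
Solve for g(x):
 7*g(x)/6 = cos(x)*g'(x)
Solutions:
 g(x) = C1*(sin(x) + 1)^(7/12)/(sin(x) - 1)^(7/12)


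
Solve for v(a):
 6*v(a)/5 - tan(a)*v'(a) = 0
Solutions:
 v(a) = C1*sin(a)^(6/5)


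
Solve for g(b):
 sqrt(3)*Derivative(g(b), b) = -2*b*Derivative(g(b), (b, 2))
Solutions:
 g(b) = C1 + C2*b^(1 - sqrt(3)/2)


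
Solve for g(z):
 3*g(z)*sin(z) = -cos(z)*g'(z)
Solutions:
 g(z) = C1*cos(z)^3


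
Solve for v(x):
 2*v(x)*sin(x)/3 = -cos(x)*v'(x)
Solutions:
 v(x) = C1*cos(x)^(2/3)


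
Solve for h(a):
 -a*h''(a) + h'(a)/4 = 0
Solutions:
 h(a) = C1 + C2*a^(5/4)


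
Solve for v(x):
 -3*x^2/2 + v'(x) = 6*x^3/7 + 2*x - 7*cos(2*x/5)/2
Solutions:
 v(x) = C1 + 3*x^4/14 + x^3/2 + x^2 - 35*sin(2*x/5)/4


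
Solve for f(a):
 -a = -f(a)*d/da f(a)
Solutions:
 f(a) = -sqrt(C1 + a^2)
 f(a) = sqrt(C1 + a^2)


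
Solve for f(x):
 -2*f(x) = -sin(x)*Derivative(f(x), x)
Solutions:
 f(x) = C1*(cos(x) - 1)/(cos(x) + 1)


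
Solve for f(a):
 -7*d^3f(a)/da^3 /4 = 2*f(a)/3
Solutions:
 f(a) = C3*exp(-2*21^(2/3)*a/21) + (C1*sin(3^(1/6)*7^(2/3)*a/7) + C2*cos(3^(1/6)*7^(2/3)*a/7))*exp(21^(2/3)*a/21)


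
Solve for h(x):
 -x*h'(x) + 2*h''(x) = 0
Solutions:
 h(x) = C1 + C2*erfi(x/2)


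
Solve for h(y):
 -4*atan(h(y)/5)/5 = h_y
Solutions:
 Integral(1/atan(_y/5), (_y, h(y))) = C1 - 4*y/5


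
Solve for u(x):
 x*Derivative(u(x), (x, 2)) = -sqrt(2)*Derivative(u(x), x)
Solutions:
 u(x) = C1 + C2*x^(1 - sqrt(2))


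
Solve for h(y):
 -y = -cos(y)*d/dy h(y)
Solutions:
 h(y) = C1 + Integral(y/cos(y), y)


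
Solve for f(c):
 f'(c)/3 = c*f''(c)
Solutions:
 f(c) = C1 + C2*c^(4/3)


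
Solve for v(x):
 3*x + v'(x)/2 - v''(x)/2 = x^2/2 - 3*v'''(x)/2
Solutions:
 v(x) = C1 + x^3/3 - 2*x^2 - 10*x + (C2*sin(sqrt(11)*x/6) + C3*cos(sqrt(11)*x/6))*exp(x/6)


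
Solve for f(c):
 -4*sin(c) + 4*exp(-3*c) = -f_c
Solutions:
 f(c) = C1 - 4*cos(c) + 4*exp(-3*c)/3


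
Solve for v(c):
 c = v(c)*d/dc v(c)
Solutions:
 v(c) = -sqrt(C1 + c^2)
 v(c) = sqrt(C1 + c^2)


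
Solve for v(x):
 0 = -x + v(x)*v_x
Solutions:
 v(x) = -sqrt(C1 + x^2)
 v(x) = sqrt(C1 + x^2)


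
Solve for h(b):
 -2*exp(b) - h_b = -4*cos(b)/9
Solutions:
 h(b) = C1 - 2*exp(b) + 4*sin(b)/9


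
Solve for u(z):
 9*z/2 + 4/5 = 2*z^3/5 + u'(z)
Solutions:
 u(z) = C1 - z^4/10 + 9*z^2/4 + 4*z/5


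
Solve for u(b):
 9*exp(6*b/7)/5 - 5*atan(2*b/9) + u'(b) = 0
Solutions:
 u(b) = C1 + 5*b*atan(2*b/9) - 21*exp(6*b/7)/10 - 45*log(4*b^2 + 81)/4


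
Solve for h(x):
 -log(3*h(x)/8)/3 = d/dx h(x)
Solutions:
 -3*Integral(1/(-log(_y) - log(3) + 3*log(2)), (_y, h(x))) = C1 - x


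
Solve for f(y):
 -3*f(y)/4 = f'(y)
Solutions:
 f(y) = C1*exp(-3*y/4)


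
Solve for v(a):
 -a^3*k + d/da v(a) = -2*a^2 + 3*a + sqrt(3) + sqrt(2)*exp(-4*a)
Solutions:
 v(a) = C1 + a^4*k/4 - 2*a^3/3 + 3*a^2/2 + sqrt(3)*a - sqrt(2)*exp(-4*a)/4


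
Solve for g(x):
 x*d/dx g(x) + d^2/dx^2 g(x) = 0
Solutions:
 g(x) = C1 + C2*erf(sqrt(2)*x/2)


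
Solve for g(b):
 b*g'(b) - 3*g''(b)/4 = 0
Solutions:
 g(b) = C1 + C2*erfi(sqrt(6)*b/3)


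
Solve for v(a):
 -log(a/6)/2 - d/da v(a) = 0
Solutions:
 v(a) = C1 - a*log(a)/2 + a/2 + a*log(6)/2


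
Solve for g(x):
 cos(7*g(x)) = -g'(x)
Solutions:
 g(x) = -asin((C1 + exp(14*x))/(C1 - exp(14*x)))/7 + pi/7
 g(x) = asin((C1 + exp(14*x))/(C1 - exp(14*x)))/7


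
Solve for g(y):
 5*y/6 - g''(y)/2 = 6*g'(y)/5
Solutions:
 g(y) = C1 + C2*exp(-12*y/5) + 25*y^2/72 - 125*y/432


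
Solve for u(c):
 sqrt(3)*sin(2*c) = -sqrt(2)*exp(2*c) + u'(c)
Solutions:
 u(c) = C1 + sqrt(2)*exp(2*c)/2 - sqrt(3)*cos(2*c)/2


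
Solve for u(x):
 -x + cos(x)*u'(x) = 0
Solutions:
 u(x) = C1 + Integral(x/cos(x), x)


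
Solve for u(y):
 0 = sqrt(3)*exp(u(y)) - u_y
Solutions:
 u(y) = log(-1/(C1 + sqrt(3)*y))


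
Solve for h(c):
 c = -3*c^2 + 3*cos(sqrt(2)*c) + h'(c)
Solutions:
 h(c) = C1 + c^3 + c^2/2 - 3*sqrt(2)*sin(sqrt(2)*c)/2


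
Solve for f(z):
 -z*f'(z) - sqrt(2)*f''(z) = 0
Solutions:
 f(z) = C1 + C2*erf(2^(1/4)*z/2)


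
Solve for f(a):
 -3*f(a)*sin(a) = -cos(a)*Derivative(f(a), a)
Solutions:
 f(a) = C1/cos(a)^3


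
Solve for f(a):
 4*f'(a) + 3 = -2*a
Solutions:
 f(a) = C1 - a^2/4 - 3*a/4


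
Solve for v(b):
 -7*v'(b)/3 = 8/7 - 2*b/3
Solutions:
 v(b) = C1 + b^2/7 - 24*b/49


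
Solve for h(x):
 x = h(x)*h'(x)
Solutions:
 h(x) = -sqrt(C1 + x^2)
 h(x) = sqrt(C1 + x^2)


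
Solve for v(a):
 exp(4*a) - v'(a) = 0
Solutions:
 v(a) = C1 + exp(4*a)/4


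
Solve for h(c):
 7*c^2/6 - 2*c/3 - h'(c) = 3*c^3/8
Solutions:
 h(c) = C1 - 3*c^4/32 + 7*c^3/18 - c^2/3


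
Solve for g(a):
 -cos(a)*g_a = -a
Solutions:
 g(a) = C1 + Integral(a/cos(a), a)


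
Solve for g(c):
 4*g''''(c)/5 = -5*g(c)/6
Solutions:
 g(c) = (C1*sin(sqrt(5)*6^(3/4)*c/12) + C2*cos(sqrt(5)*6^(3/4)*c/12))*exp(-sqrt(5)*6^(3/4)*c/12) + (C3*sin(sqrt(5)*6^(3/4)*c/12) + C4*cos(sqrt(5)*6^(3/4)*c/12))*exp(sqrt(5)*6^(3/4)*c/12)


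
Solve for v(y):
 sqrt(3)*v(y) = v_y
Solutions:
 v(y) = C1*exp(sqrt(3)*y)


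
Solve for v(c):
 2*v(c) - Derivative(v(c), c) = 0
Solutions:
 v(c) = C1*exp(2*c)


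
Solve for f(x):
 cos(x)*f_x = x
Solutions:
 f(x) = C1 + Integral(x/cos(x), x)


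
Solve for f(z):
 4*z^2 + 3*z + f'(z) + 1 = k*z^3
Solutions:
 f(z) = C1 + k*z^4/4 - 4*z^3/3 - 3*z^2/2 - z


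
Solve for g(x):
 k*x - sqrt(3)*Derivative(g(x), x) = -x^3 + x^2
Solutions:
 g(x) = C1 + sqrt(3)*k*x^2/6 + sqrt(3)*x^4/12 - sqrt(3)*x^3/9


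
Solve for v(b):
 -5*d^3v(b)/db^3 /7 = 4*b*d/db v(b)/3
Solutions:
 v(b) = C1 + Integral(C2*airyai(-15^(2/3)*28^(1/3)*b/15) + C3*airybi(-15^(2/3)*28^(1/3)*b/15), b)


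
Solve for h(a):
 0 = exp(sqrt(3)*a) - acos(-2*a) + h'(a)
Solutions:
 h(a) = C1 + a*acos(-2*a) + sqrt(1 - 4*a^2)/2 - sqrt(3)*exp(sqrt(3)*a)/3


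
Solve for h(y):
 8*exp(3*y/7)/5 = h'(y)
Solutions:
 h(y) = C1 + 56*exp(3*y/7)/15


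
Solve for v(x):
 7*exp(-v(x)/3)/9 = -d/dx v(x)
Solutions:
 v(x) = 3*log(C1 - 7*x/27)


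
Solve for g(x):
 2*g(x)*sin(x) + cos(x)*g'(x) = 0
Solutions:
 g(x) = C1*cos(x)^2


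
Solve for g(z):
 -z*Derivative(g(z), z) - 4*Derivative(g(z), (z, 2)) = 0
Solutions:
 g(z) = C1 + C2*erf(sqrt(2)*z/4)


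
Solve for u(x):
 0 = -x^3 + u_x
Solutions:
 u(x) = C1 + x^4/4


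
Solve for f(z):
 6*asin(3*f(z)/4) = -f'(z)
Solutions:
 Integral(1/asin(3*_y/4), (_y, f(z))) = C1 - 6*z


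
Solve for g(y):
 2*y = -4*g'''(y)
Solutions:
 g(y) = C1 + C2*y + C3*y^2 - y^4/48


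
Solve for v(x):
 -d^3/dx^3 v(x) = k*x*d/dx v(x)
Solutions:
 v(x) = C1 + Integral(C2*airyai(x*(-k)^(1/3)) + C3*airybi(x*(-k)^(1/3)), x)


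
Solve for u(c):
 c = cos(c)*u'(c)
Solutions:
 u(c) = C1 + Integral(c/cos(c), c)


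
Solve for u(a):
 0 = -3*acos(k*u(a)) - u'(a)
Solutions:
 Integral(1/acos(_y*k), (_y, u(a))) = C1 - 3*a


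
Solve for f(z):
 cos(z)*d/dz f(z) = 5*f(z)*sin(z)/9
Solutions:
 f(z) = C1/cos(z)^(5/9)


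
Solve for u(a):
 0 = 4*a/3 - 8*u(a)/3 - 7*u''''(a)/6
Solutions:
 u(a) = a/2 + (C1*sin(sqrt(2)*7^(3/4)*a/7) + C2*cos(sqrt(2)*7^(3/4)*a/7))*exp(-sqrt(2)*7^(3/4)*a/7) + (C3*sin(sqrt(2)*7^(3/4)*a/7) + C4*cos(sqrt(2)*7^(3/4)*a/7))*exp(sqrt(2)*7^(3/4)*a/7)


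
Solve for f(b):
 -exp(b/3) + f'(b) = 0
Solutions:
 f(b) = C1 + 3*exp(b/3)


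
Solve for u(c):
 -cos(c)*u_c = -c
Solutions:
 u(c) = C1 + Integral(c/cos(c), c)


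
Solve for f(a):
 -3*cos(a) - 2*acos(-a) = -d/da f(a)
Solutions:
 f(a) = C1 + 2*a*acos(-a) + 2*sqrt(1 - a^2) + 3*sin(a)


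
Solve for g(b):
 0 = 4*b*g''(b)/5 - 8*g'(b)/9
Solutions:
 g(b) = C1 + C2*b^(19/9)


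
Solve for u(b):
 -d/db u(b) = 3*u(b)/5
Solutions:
 u(b) = C1*exp(-3*b/5)


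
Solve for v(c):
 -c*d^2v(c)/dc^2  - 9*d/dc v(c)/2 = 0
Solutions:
 v(c) = C1 + C2/c^(7/2)


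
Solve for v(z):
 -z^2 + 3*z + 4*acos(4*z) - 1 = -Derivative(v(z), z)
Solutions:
 v(z) = C1 + z^3/3 - 3*z^2/2 - 4*z*acos(4*z) + z + sqrt(1 - 16*z^2)


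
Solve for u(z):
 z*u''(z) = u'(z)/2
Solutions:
 u(z) = C1 + C2*z^(3/2)


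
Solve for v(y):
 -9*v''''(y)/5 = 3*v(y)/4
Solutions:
 v(y) = (C1*sin(3^(3/4)*5^(1/4)*y/6) + C2*cos(3^(3/4)*5^(1/4)*y/6))*exp(-3^(3/4)*5^(1/4)*y/6) + (C3*sin(3^(3/4)*5^(1/4)*y/6) + C4*cos(3^(3/4)*5^(1/4)*y/6))*exp(3^(3/4)*5^(1/4)*y/6)


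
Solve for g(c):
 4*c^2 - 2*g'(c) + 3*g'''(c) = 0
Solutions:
 g(c) = C1 + C2*exp(-sqrt(6)*c/3) + C3*exp(sqrt(6)*c/3) + 2*c^3/3 + 6*c


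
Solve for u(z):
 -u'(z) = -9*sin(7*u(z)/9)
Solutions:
 -9*z + 9*log(cos(7*u(z)/9) - 1)/14 - 9*log(cos(7*u(z)/9) + 1)/14 = C1


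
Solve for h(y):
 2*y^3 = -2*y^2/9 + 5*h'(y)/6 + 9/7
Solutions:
 h(y) = C1 + 3*y^4/5 + 4*y^3/45 - 54*y/35


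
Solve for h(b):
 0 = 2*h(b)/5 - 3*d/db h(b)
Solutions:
 h(b) = C1*exp(2*b/15)
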